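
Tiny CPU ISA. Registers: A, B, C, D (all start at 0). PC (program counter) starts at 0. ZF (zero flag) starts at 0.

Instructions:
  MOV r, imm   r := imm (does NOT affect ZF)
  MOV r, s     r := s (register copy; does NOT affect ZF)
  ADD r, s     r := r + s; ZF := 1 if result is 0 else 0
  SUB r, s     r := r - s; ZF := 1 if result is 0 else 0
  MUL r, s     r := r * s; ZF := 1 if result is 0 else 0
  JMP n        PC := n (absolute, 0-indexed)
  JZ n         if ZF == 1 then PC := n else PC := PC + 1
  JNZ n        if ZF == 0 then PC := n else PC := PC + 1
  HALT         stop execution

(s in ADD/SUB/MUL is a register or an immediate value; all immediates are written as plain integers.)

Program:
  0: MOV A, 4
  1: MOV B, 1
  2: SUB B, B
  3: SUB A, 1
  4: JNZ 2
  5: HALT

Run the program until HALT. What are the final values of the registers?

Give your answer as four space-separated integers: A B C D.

Answer: 0 0 0 0

Derivation:
Step 1: PC=0 exec 'MOV A, 4'. After: A=4 B=0 C=0 D=0 ZF=0 PC=1
Step 2: PC=1 exec 'MOV B, 1'. After: A=4 B=1 C=0 D=0 ZF=0 PC=2
Step 3: PC=2 exec 'SUB B, B'. After: A=4 B=0 C=0 D=0 ZF=1 PC=3
Step 4: PC=3 exec 'SUB A, 1'. After: A=3 B=0 C=0 D=0 ZF=0 PC=4
Step 5: PC=4 exec 'JNZ 2'. After: A=3 B=0 C=0 D=0 ZF=0 PC=2
Step 6: PC=2 exec 'SUB B, B'. After: A=3 B=0 C=0 D=0 ZF=1 PC=3
Step 7: PC=3 exec 'SUB A, 1'. After: A=2 B=0 C=0 D=0 ZF=0 PC=4
Step 8: PC=4 exec 'JNZ 2'. After: A=2 B=0 C=0 D=0 ZF=0 PC=2
Step 9: PC=2 exec 'SUB B, B'. After: A=2 B=0 C=0 D=0 ZF=1 PC=3
Step 10: PC=3 exec 'SUB A, 1'. After: A=1 B=0 C=0 D=0 ZF=0 PC=4
Step 11: PC=4 exec 'JNZ 2'. After: A=1 B=0 C=0 D=0 ZF=0 PC=2
Step 12: PC=2 exec 'SUB B, B'. After: A=1 B=0 C=0 D=0 ZF=1 PC=3
Step 13: PC=3 exec 'SUB A, 1'. After: A=0 B=0 C=0 D=0 ZF=1 PC=4
Step 14: PC=4 exec 'JNZ 2'. After: A=0 B=0 C=0 D=0 ZF=1 PC=5
Step 15: PC=5 exec 'HALT'. After: A=0 B=0 C=0 D=0 ZF=1 PC=5 HALTED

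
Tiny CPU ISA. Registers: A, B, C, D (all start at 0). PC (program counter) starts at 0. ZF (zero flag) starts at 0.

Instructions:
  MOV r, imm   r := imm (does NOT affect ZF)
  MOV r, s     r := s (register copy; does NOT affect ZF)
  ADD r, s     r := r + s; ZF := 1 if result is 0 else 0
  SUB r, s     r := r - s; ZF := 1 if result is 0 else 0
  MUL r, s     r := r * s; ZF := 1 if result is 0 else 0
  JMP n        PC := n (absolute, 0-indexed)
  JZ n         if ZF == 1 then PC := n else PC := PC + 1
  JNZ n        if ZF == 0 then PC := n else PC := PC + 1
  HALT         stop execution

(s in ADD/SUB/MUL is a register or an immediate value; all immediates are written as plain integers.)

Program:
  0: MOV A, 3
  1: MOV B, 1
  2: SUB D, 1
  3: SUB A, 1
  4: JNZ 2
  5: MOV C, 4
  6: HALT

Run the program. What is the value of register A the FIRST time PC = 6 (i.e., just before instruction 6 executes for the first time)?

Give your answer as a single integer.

Step 1: PC=0 exec 'MOV A, 3'. After: A=3 B=0 C=0 D=0 ZF=0 PC=1
Step 2: PC=1 exec 'MOV B, 1'. After: A=3 B=1 C=0 D=0 ZF=0 PC=2
Step 3: PC=2 exec 'SUB D, 1'. After: A=3 B=1 C=0 D=-1 ZF=0 PC=3
Step 4: PC=3 exec 'SUB A, 1'. After: A=2 B=1 C=0 D=-1 ZF=0 PC=4
Step 5: PC=4 exec 'JNZ 2'. After: A=2 B=1 C=0 D=-1 ZF=0 PC=2
Step 6: PC=2 exec 'SUB D, 1'. After: A=2 B=1 C=0 D=-2 ZF=0 PC=3
Step 7: PC=3 exec 'SUB A, 1'. After: A=1 B=1 C=0 D=-2 ZF=0 PC=4
Step 8: PC=4 exec 'JNZ 2'. After: A=1 B=1 C=0 D=-2 ZF=0 PC=2
Step 9: PC=2 exec 'SUB D, 1'. After: A=1 B=1 C=0 D=-3 ZF=0 PC=3
Step 10: PC=3 exec 'SUB A, 1'. After: A=0 B=1 C=0 D=-3 ZF=1 PC=4
Step 11: PC=4 exec 'JNZ 2'. After: A=0 B=1 C=0 D=-3 ZF=1 PC=5
Step 12: PC=5 exec 'MOV C, 4'. After: A=0 B=1 C=4 D=-3 ZF=1 PC=6
First time PC=6: A=0

0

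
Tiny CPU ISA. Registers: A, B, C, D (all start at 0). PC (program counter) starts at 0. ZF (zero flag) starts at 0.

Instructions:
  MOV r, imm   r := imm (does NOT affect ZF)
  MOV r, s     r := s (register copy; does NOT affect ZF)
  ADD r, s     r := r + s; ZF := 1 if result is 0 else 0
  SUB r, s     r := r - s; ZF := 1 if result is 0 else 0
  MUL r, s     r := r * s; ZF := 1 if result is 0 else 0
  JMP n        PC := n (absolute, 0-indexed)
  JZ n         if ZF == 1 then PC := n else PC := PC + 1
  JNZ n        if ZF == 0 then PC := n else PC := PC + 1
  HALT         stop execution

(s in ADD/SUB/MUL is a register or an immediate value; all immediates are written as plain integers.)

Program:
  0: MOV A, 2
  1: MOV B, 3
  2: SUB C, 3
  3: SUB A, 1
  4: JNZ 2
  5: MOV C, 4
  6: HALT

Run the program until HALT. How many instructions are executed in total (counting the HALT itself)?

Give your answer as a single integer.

Answer: 10

Derivation:
Step 1: PC=0 exec 'MOV A, 2'. After: A=2 B=0 C=0 D=0 ZF=0 PC=1
Step 2: PC=1 exec 'MOV B, 3'. After: A=2 B=3 C=0 D=0 ZF=0 PC=2
Step 3: PC=2 exec 'SUB C, 3'. After: A=2 B=3 C=-3 D=0 ZF=0 PC=3
Step 4: PC=3 exec 'SUB A, 1'. After: A=1 B=3 C=-3 D=0 ZF=0 PC=4
Step 5: PC=4 exec 'JNZ 2'. After: A=1 B=3 C=-3 D=0 ZF=0 PC=2
Step 6: PC=2 exec 'SUB C, 3'. After: A=1 B=3 C=-6 D=0 ZF=0 PC=3
Step 7: PC=3 exec 'SUB A, 1'. After: A=0 B=3 C=-6 D=0 ZF=1 PC=4
Step 8: PC=4 exec 'JNZ 2'. After: A=0 B=3 C=-6 D=0 ZF=1 PC=5
Step 9: PC=5 exec 'MOV C, 4'. After: A=0 B=3 C=4 D=0 ZF=1 PC=6
Step 10: PC=6 exec 'HALT'. After: A=0 B=3 C=4 D=0 ZF=1 PC=6 HALTED
Total instructions executed: 10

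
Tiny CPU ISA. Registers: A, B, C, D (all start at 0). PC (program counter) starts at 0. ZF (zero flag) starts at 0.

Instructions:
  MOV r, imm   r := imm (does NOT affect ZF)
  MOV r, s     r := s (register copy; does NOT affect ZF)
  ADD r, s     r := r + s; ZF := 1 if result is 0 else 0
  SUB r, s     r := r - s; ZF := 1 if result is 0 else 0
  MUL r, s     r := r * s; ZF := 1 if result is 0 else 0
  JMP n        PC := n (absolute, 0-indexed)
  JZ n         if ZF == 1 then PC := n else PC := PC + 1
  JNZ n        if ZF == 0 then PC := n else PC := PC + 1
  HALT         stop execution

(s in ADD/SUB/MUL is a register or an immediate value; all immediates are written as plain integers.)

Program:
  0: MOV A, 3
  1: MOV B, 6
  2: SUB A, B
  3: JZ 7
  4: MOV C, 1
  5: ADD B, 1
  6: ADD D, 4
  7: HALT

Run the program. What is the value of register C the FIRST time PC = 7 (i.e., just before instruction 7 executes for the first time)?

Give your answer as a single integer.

Step 1: PC=0 exec 'MOV A, 3'. After: A=3 B=0 C=0 D=0 ZF=0 PC=1
Step 2: PC=1 exec 'MOV B, 6'. After: A=3 B=6 C=0 D=0 ZF=0 PC=2
Step 3: PC=2 exec 'SUB A, B'. After: A=-3 B=6 C=0 D=0 ZF=0 PC=3
Step 4: PC=3 exec 'JZ 7'. After: A=-3 B=6 C=0 D=0 ZF=0 PC=4
Step 5: PC=4 exec 'MOV C, 1'. After: A=-3 B=6 C=1 D=0 ZF=0 PC=5
Step 6: PC=5 exec 'ADD B, 1'. After: A=-3 B=7 C=1 D=0 ZF=0 PC=6
Step 7: PC=6 exec 'ADD D, 4'. After: A=-3 B=7 C=1 D=4 ZF=0 PC=7
First time PC=7: C=1

1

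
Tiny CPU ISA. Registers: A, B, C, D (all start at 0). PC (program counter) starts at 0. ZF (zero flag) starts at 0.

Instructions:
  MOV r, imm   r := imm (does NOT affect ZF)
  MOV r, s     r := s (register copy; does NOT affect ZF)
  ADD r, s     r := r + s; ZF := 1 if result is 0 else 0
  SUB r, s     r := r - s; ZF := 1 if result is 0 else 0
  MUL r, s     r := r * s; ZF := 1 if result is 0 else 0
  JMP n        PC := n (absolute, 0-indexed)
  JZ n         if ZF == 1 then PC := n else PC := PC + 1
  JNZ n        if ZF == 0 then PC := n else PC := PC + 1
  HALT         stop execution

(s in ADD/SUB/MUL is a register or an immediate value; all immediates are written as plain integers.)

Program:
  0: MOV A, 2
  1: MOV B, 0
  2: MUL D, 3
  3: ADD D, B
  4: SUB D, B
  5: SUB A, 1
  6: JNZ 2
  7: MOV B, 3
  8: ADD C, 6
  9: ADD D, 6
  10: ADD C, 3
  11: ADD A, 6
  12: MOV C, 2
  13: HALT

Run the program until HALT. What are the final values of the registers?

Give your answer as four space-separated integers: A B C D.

Answer: 6 3 2 6

Derivation:
Step 1: PC=0 exec 'MOV A, 2'. After: A=2 B=0 C=0 D=0 ZF=0 PC=1
Step 2: PC=1 exec 'MOV B, 0'. After: A=2 B=0 C=0 D=0 ZF=0 PC=2
Step 3: PC=2 exec 'MUL D, 3'. After: A=2 B=0 C=0 D=0 ZF=1 PC=3
Step 4: PC=3 exec 'ADD D, B'. After: A=2 B=0 C=0 D=0 ZF=1 PC=4
Step 5: PC=4 exec 'SUB D, B'. After: A=2 B=0 C=0 D=0 ZF=1 PC=5
Step 6: PC=5 exec 'SUB A, 1'. After: A=1 B=0 C=0 D=0 ZF=0 PC=6
Step 7: PC=6 exec 'JNZ 2'. After: A=1 B=0 C=0 D=0 ZF=0 PC=2
Step 8: PC=2 exec 'MUL D, 3'. After: A=1 B=0 C=0 D=0 ZF=1 PC=3
Step 9: PC=3 exec 'ADD D, B'. After: A=1 B=0 C=0 D=0 ZF=1 PC=4
Step 10: PC=4 exec 'SUB D, B'. After: A=1 B=0 C=0 D=0 ZF=1 PC=5
Step 11: PC=5 exec 'SUB A, 1'. After: A=0 B=0 C=0 D=0 ZF=1 PC=6
Step 12: PC=6 exec 'JNZ 2'. After: A=0 B=0 C=0 D=0 ZF=1 PC=7
Step 13: PC=7 exec 'MOV B, 3'. After: A=0 B=3 C=0 D=0 ZF=1 PC=8
Step 14: PC=8 exec 'ADD C, 6'. After: A=0 B=3 C=6 D=0 ZF=0 PC=9
Step 15: PC=9 exec 'ADD D, 6'. After: A=0 B=3 C=6 D=6 ZF=0 PC=10
Step 16: PC=10 exec 'ADD C, 3'. After: A=0 B=3 C=9 D=6 ZF=0 PC=11
Step 17: PC=11 exec 'ADD A, 6'. After: A=6 B=3 C=9 D=6 ZF=0 PC=12
Step 18: PC=12 exec 'MOV C, 2'. After: A=6 B=3 C=2 D=6 ZF=0 PC=13
Step 19: PC=13 exec 'HALT'. After: A=6 B=3 C=2 D=6 ZF=0 PC=13 HALTED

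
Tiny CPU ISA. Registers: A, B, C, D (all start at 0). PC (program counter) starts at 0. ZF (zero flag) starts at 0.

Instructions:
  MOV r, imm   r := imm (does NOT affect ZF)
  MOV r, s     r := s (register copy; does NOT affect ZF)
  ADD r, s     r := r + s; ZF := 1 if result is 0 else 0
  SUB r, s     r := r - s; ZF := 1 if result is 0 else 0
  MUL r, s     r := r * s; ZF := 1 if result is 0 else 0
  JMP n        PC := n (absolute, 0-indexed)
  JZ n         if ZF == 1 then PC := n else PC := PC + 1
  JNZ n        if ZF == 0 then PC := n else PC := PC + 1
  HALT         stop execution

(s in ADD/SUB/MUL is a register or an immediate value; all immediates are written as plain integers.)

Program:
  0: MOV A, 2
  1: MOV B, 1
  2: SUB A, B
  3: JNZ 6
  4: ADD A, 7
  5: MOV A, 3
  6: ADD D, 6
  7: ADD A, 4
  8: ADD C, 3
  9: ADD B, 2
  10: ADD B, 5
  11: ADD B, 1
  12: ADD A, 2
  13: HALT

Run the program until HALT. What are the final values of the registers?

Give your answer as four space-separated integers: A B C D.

Answer: 7 9 3 6

Derivation:
Step 1: PC=0 exec 'MOV A, 2'. After: A=2 B=0 C=0 D=0 ZF=0 PC=1
Step 2: PC=1 exec 'MOV B, 1'. After: A=2 B=1 C=0 D=0 ZF=0 PC=2
Step 3: PC=2 exec 'SUB A, B'. After: A=1 B=1 C=0 D=0 ZF=0 PC=3
Step 4: PC=3 exec 'JNZ 6'. After: A=1 B=1 C=0 D=0 ZF=0 PC=6
Step 5: PC=6 exec 'ADD D, 6'. After: A=1 B=1 C=0 D=6 ZF=0 PC=7
Step 6: PC=7 exec 'ADD A, 4'. After: A=5 B=1 C=0 D=6 ZF=0 PC=8
Step 7: PC=8 exec 'ADD C, 3'. After: A=5 B=1 C=3 D=6 ZF=0 PC=9
Step 8: PC=9 exec 'ADD B, 2'. After: A=5 B=3 C=3 D=6 ZF=0 PC=10
Step 9: PC=10 exec 'ADD B, 5'. After: A=5 B=8 C=3 D=6 ZF=0 PC=11
Step 10: PC=11 exec 'ADD B, 1'. After: A=5 B=9 C=3 D=6 ZF=0 PC=12
Step 11: PC=12 exec 'ADD A, 2'. After: A=7 B=9 C=3 D=6 ZF=0 PC=13
Step 12: PC=13 exec 'HALT'. After: A=7 B=9 C=3 D=6 ZF=0 PC=13 HALTED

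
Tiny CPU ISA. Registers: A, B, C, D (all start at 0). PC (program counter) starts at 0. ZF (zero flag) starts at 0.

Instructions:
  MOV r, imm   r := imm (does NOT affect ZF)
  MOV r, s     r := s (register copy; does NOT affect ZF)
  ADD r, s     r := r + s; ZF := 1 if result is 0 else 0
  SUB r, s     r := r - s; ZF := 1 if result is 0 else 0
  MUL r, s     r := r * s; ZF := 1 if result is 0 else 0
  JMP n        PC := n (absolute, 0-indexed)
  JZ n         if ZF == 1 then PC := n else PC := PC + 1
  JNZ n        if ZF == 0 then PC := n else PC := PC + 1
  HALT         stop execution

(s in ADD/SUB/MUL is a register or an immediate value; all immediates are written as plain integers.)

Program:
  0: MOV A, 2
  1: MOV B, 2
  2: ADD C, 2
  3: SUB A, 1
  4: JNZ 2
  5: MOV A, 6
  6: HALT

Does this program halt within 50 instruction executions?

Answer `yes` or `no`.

Step 1: PC=0 exec 'MOV A, 2'. After: A=2 B=0 C=0 D=0 ZF=0 PC=1
Step 2: PC=1 exec 'MOV B, 2'. After: A=2 B=2 C=0 D=0 ZF=0 PC=2
Step 3: PC=2 exec 'ADD C, 2'. After: A=2 B=2 C=2 D=0 ZF=0 PC=3
Step 4: PC=3 exec 'SUB A, 1'. After: A=1 B=2 C=2 D=0 ZF=0 PC=4
Step 5: PC=4 exec 'JNZ 2'. After: A=1 B=2 C=2 D=0 ZF=0 PC=2
Step 6: PC=2 exec 'ADD C, 2'. After: A=1 B=2 C=4 D=0 ZF=0 PC=3
Step 7: PC=3 exec 'SUB A, 1'. After: A=0 B=2 C=4 D=0 ZF=1 PC=4
Step 8: PC=4 exec 'JNZ 2'. After: A=0 B=2 C=4 D=0 ZF=1 PC=5
Step 9: PC=5 exec 'MOV A, 6'. After: A=6 B=2 C=4 D=0 ZF=1 PC=6
Step 10: PC=6 exec 'HALT'. After: A=6 B=2 C=4 D=0 ZF=1 PC=6 HALTED

Answer: yes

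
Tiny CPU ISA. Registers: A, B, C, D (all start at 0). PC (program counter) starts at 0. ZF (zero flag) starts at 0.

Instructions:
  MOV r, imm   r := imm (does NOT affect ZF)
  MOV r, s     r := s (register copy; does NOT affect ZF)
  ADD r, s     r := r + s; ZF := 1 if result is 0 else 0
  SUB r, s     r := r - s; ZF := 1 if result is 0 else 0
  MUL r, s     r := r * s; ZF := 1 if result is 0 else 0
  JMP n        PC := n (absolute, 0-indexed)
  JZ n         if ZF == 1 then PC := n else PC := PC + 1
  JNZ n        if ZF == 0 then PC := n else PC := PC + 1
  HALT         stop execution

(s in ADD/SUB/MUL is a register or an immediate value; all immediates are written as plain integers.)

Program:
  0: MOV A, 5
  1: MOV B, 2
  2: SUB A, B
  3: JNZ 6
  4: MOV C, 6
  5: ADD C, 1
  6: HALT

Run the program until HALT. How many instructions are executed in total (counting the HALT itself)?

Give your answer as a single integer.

Step 1: PC=0 exec 'MOV A, 5'. After: A=5 B=0 C=0 D=0 ZF=0 PC=1
Step 2: PC=1 exec 'MOV B, 2'. After: A=5 B=2 C=0 D=0 ZF=0 PC=2
Step 3: PC=2 exec 'SUB A, B'. After: A=3 B=2 C=0 D=0 ZF=0 PC=3
Step 4: PC=3 exec 'JNZ 6'. After: A=3 B=2 C=0 D=0 ZF=0 PC=6
Step 5: PC=6 exec 'HALT'. After: A=3 B=2 C=0 D=0 ZF=0 PC=6 HALTED
Total instructions executed: 5

Answer: 5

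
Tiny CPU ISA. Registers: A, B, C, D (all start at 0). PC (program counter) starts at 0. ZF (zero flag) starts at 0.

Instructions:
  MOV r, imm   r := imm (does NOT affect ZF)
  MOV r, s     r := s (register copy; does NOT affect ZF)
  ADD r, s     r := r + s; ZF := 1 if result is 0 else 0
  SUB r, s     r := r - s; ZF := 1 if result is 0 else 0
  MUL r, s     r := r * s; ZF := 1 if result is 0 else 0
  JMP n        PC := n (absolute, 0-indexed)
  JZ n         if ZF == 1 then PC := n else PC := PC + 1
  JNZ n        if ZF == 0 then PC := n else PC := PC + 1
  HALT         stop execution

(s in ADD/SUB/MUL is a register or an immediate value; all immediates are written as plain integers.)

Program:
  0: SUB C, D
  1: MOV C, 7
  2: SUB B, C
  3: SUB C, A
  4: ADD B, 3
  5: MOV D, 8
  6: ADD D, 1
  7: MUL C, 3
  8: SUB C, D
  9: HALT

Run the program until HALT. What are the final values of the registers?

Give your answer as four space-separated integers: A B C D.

Step 1: PC=0 exec 'SUB C, D'. After: A=0 B=0 C=0 D=0 ZF=1 PC=1
Step 2: PC=1 exec 'MOV C, 7'. After: A=0 B=0 C=7 D=0 ZF=1 PC=2
Step 3: PC=2 exec 'SUB B, C'. After: A=0 B=-7 C=7 D=0 ZF=0 PC=3
Step 4: PC=3 exec 'SUB C, A'. After: A=0 B=-7 C=7 D=0 ZF=0 PC=4
Step 5: PC=4 exec 'ADD B, 3'. After: A=0 B=-4 C=7 D=0 ZF=0 PC=5
Step 6: PC=5 exec 'MOV D, 8'. After: A=0 B=-4 C=7 D=8 ZF=0 PC=6
Step 7: PC=6 exec 'ADD D, 1'. After: A=0 B=-4 C=7 D=9 ZF=0 PC=7
Step 8: PC=7 exec 'MUL C, 3'. After: A=0 B=-4 C=21 D=9 ZF=0 PC=8
Step 9: PC=8 exec 'SUB C, D'. After: A=0 B=-4 C=12 D=9 ZF=0 PC=9
Step 10: PC=9 exec 'HALT'. After: A=0 B=-4 C=12 D=9 ZF=0 PC=9 HALTED

Answer: 0 -4 12 9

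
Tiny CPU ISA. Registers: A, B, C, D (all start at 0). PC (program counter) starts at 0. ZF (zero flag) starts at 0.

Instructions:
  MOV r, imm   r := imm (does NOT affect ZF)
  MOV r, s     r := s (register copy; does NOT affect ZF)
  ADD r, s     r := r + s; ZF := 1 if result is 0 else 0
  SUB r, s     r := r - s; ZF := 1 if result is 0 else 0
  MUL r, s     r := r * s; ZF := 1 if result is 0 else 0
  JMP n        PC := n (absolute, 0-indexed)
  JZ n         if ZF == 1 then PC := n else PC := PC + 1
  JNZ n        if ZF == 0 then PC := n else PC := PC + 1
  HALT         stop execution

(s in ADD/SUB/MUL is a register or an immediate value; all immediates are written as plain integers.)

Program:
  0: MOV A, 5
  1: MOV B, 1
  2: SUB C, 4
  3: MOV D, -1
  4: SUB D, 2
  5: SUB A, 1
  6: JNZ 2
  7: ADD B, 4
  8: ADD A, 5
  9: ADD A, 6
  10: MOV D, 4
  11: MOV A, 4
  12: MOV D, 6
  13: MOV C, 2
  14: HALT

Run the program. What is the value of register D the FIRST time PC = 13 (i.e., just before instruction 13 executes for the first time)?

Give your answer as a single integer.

Step 1: PC=0 exec 'MOV A, 5'. After: A=5 B=0 C=0 D=0 ZF=0 PC=1
Step 2: PC=1 exec 'MOV B, 1'. After: A=5 B=1 C=0 D=0 ZF=0 PC=2
Step 3: PC=2 exec 'SUB C, 4'. After: A=5 B=1 C=-4 D=0 ZF=0 PC=3
Step 4: PC=3 exec 'MOV D, -1'. After: A=5 B=1 C=-4 D=-1 ZF=0 PC=4
Step 5: PC=4 exec 'SUB D, 2'. After: A=5 B=1 C=-4 D=-3 ZF=0 PC=5
Step 6: PC=5 exec 'SUB A, 1'. After: A=4 B=1 C=-4 D=-3 ZF=0 PC=6
Step 7: PC=6 exec 'JNZ 2'. After: A=4 B=1 C=-4 D=-3 ZF=0 PC=2
Step 8: PC=2 exec 'SUB C, 4'. After: A=4 B=1 C=-8 D=-3 ZF=0 PC=3
Step 9: PC=3 exec 'MOV D, -1'. After: A=4 B=1 C=-8 D=-1 ZF=0 PC=4
Step 10: PC=4 exec 'SUB D, 2'. After: A=4 B=1 C=-8 D=-3 ZF=0 PC=5
Step 11: PC=5 exec 'SUB A, 1'. After: A=3 B=1 C=-8 D=-3 ZF=0 PC=6
Step 12: PC=6 exec 'JNZ 2'. After: A=3 B=1 C=-8 D=-3 ZF=0 PC=2
Step 13: PC=2 exec 'SUB C, 4'. After: A=3 B=1 C=-12 D=-3 ZF=0 PC=3
Step 14: PC=3 exec 'MOV D, -1'. After: A=3 B=1 C=-12 D=-1 ZF=0 PC=4
Step 15: PC=4 exec 'SUB D, 2'. After: A=3 B=1 C=-12 D=-3 ZF=0 PC=5
Step 16: PC=5 exec 'SUB A, 1'. After: A=2 B=1 C=-12 D=-3 ZF=0 PC=6
Step 17: PC=6 exec 'JNZ 2'. After: A=2 B=1 C=-12 D=-3 ZF=0 PC=2
Step 18: PC=2 exec 'SUB C, 4'. After: A=2 B=1 C=-16 D=-3 ZF=0 PC=3
Step 19: PC=3 exec 'MOV D, -1'. After: A=2 B=1 C=-16 D=-1 ZF=0 PC=4
Step 20: PC=4 exec 'SUB D, 2'. After: A=2 B=1 C=-16 D=-3 ZF=0 PC=5
Step 21: PC=5 exec 'SUB A, 1'. After: A=1 B=1 C=-16 D=-3 ZF=0 PC=6
Step 22: PC=6 exec 'JNZ 2'. After: A=1 B=1 C=-16 D=-3 ZF=0 PC=2
Step 23: PC=2 exec 'SUB C, 4'. After: A=1 B=1 C=-20 D=-3 ZF=0 PC=3
Step 24: PC=3 exec 'MOV D, -1'. After: A=1 B=1 C=-20 D=-1 ZF=0 PC=4
Step 25: PC=4 exec 'SUB D, 2'. After: A=1 B=1 C=-20 D=-3 ZF=0 PC=5
Step 26: PC=5 exec 'SUB A, 1'. After: A=0 B=1 C=-20 D=-3 ZF=1 PC=6
Step 27: PC=6 exec 'JNZ 2'. After: A=0 B=1 C=-20 D=-3 ZF=1 PC=7
Step 28: PC=7 exec 'ADD B, 4'. After: A=0 B=5 C=-20 D=-3 ZF=0 PC=8
Step 29: PC=8 exec 'ADD A, 5'. After: A=5 B=5 C=-20 D=-3 ZF=0 PC=9
Step 30: PC=9 exec 'ADD A, 6'. After: A=11 B=5 C=-20 D=-3 ZF=0 PC=10
Step 31: PC=10 exec 'MOV D, 4'. After: A=11 B=5 C=-20 D=4 ZF=0 PC=11
Step 32: PC=11 exec 'MOV A, 4'. After: A=4 B=5 C=-20 D=4 ZF=0 PC=12
Step 33: PC=12 exec 'MOV D, 6'. After: A=4 B=5 C=-20 D=6 ZF=0 PC=13
First time PC=13: D=6

6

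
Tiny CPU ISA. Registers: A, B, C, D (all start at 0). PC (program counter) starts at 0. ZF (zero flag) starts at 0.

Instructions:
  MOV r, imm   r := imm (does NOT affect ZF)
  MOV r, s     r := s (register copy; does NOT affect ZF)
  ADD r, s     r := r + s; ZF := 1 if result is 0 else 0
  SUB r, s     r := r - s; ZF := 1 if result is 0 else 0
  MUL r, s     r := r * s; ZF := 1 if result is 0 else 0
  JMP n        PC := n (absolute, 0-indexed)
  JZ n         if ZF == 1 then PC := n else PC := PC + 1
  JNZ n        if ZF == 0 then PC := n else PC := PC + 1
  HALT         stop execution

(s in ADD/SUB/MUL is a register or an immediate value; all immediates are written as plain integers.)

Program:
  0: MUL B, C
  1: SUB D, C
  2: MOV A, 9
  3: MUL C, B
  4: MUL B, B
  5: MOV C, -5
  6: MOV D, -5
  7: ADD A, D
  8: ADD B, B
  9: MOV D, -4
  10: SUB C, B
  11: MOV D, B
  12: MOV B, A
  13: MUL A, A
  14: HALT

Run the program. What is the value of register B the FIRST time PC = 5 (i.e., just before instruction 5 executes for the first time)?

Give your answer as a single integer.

Step 1: PC=0 exec 'MUL B, C'. After: A=0 B=0 C=0 D=0 ZF=1 PC=1
Step 2: PC=1 exec 'SUB D, C'. After: A=0 B=0 C=0 D=0 ZF=1 PC=2
Step 3: PC=2 exec 'MOV A, 9'. After: A=9 B=0 C=0 D=0 ZF=1 PC=3
Step 4: PC=3 exec 'MUL C, B'. After: A=9 B=0 C=0 D=0 ZF=1 PC=4
Step 5: PC=4 exec 'MUL B, B'. After: A=9 B=0 C=0 D=0 ZF=1 PC=5
First time PC=5: B=0

0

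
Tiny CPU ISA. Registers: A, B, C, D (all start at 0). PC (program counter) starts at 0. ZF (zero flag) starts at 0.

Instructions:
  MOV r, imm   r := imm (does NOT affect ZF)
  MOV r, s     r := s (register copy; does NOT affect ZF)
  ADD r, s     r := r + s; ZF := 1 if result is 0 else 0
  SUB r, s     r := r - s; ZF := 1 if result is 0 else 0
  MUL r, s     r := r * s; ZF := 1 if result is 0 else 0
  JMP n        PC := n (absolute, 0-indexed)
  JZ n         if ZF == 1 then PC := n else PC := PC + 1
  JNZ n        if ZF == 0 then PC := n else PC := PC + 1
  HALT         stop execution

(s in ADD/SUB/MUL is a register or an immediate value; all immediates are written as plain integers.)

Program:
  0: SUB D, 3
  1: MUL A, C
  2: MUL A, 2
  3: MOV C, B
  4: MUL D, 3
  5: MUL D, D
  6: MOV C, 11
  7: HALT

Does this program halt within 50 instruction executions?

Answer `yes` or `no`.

Answer: yes

Derivation:
Step 1: PC=0 exec 'SUB D, 3'. After: A=0 B=0 C=0 D=-3 ZF=0 PC=1
Step 2: PC=1 exec 'MUL A, C'. After: A=0 B=0 C=0 D=-3 ZF=1 PC=2
Step 3: PC=2 exec 'MUL A, 2'. After: A=0 B=0 C=0 D=-3 ZF=1 PC=3
Step 4: PC=3 exec 'MOV C, B'. After: A=0 B=0 C=0 D=-3 ZF=1 PC=4
Step 5: PC=4 exec 'MUL D, 3'. After: A=0 B=0 C=0 D=-9 ZF=0 PC=5
Step 6: PC=5 exec 'MUL D, D'. After: A=0 B=0 C=0 D=81 ZF=0 PC=6
Step 7: PC=6 exec 'MOV C, 11'. After: A=0 B=0 C=11 D=81 ZF=0 PC=7
Step 8: PC=7 exec 'HALT'. After: A=0 B=0 C=11 D=81 ZF=0 PC=7 HALTED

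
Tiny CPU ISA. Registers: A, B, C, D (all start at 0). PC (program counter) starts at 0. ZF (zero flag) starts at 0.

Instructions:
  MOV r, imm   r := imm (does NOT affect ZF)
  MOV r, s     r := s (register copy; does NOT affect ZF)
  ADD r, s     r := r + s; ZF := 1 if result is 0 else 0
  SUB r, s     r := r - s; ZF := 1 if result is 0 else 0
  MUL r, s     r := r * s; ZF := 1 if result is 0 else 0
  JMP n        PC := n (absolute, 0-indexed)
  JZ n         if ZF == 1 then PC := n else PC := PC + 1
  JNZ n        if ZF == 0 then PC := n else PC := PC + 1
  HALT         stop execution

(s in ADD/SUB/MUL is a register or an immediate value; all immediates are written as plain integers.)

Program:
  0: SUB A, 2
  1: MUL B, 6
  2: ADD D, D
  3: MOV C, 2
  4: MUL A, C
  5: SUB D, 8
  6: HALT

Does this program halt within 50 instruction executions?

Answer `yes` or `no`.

Step 1: PC=0 exec 'SUB A, 2'. After: A=-2 B=0 C=0 D=0 ZF=0 PC=1
Step 2: PC=1 exec 'MUL B, 6'. After: A=-2 B=0 C=0 D=0 ZF=1 PC=2
Step 3: PC=2 exec 'ADD D, D'. After: A=-2 B=0 C=0 D=0 ZF=1 PC=3
Step 4: PC=3 exec 'MOV C, 2'. After: A=-2 B=0 C=2 D=0 ZF=1 PC=4
Step 5: PC=4 exec 'MUL A, C'. After: A=-4 B=0 C=2 D=0 ZF=0 PC=5
Step 6: PC=5 exec 'SUB D, 8'. After: A=-4 B=0 C=2 D=-8 ZF=0 PC=6
Step 7: PC=6 exec 'HALT'. After: A=-4 B=0 C=2 D=-8 ZF=0 PC=6 HALTED

Answer: yes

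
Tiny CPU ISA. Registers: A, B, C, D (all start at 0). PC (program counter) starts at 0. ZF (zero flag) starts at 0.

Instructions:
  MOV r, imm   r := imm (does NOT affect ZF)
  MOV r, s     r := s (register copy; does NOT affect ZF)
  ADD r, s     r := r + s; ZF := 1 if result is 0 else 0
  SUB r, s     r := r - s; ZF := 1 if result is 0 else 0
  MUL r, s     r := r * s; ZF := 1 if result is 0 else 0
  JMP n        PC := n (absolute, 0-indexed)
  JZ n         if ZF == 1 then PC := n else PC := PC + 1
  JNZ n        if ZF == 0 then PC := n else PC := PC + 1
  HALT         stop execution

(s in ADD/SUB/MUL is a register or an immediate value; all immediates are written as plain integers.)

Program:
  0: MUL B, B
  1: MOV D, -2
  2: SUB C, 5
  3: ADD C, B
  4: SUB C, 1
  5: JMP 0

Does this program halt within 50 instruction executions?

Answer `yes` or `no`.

Answer: no

Derivation:
Step 1: PC=0 exec 'MUL B, B'. After: A=0 B=0 C=0 D=0 ZF=1 PC=1
Step 2: PC=1 exec 'MOV D, -2'. After: A=0 B=0 C=0 D=-2 ZF=1 PC=2
Step 3: PC=2 exec 'SUB C, 5'. After: A=0 B=0 C=-5 D=-2 ZF=0 PC=3
Step 4: PC=3 exec 'ADD C, B'. After: A=0 B=0 C=-5 D=-2 ZF=0 PC=4
Step 5: PC=4 exec 'SUB C, 1'. After: A=0 B=0 C=-6 D=-2 ZF=0 PC=5
Step 6: PC=5 exec 'JMP 0'. After: A=0 B=0 C=-6 D=-2 ZF=0 PC=0
Step 7: PC=0 exec 'MUL B, B'. After: A=0 B=0 C=-6 D=-2 ZF=1 PC=1
Step 8: PC=1 exec 'MOV D, -2'. After: A=0 B=0 C=-6 D=-2 ZF=1 PC=2
Step 9: PC=2 exec 'SUB C, 5'. After: A=0 B=0 C=-11 D=-2 ZF=0 PC=3
Step 10: PC=3 exec 'ADD C, B'. After: A=0 B=0 C=-11 D=-2 ZF=0 PC=4
Step 11: PC=4 exec 'SUB C, 1'. After: A=0 B=0 C=-12 D=-2 ZF=0 PC=5
Step 12: PC=5 exec 'JMP 0'. After: A=0 B=0 C=-12 D=-2 ZF=0 PC=0
Step 13: PC=0 exec 'MUL B, B'. After: A=0 B=0 C=-12 D=-2 ZF=1 PC=1
Step 14: PC=1 exec 'MOV D, -2'. After: A=0 B=0 C=-12 D=-2 ZF=1 PC=2
Step 15: PC=2 exec 'SUB C, 5'. After: A=0 B=0 C=-17 D=-2 ZF=0 PC=3
After 50 steps: not halted. PC revisits the same instructions with no path to HALT; will never halt.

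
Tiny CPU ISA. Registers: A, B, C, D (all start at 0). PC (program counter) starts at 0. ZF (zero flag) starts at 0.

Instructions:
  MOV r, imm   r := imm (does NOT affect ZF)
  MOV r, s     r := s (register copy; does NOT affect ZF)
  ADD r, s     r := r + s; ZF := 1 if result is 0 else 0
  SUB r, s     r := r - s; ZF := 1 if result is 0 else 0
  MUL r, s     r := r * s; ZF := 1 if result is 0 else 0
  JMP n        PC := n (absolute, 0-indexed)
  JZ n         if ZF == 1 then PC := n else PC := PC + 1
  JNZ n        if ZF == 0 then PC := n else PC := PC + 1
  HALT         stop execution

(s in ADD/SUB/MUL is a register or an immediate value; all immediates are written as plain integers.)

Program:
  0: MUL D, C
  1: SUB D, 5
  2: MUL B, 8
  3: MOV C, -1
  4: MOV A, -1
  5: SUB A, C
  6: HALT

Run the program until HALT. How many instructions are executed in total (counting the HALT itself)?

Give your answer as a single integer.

Answer: 7

Derivation:
Step 1: PC=0 exec 'MUL D, C'. After: A=0 B=0 C=0 D=0 ZF=1 PC=1
Step 2: PC=1 exec 'SUB D, 5'. After: A=0 B=0 C=0 D=-5 ZF=0 PC=2
Step 3: PC=2 exec 'MUL B, 8'. After: A=0 B=0 C=0 D=-5 ZF=1 PC=3
Step 4: PC=3 exec 'MOV C, -1'. After: A=0 B=0 C=-1 D=-5 ZF=1 PC=4
Step 5: PC=4 exec 'MOV A, -1'. After: A=-1 B=0 C=-1 D=-5 ZF=1 PC=5
Step 6: PC=5 exec 'SUB A, C'. After: A=0 B=0 C=-1 D=-5 ZF=1 PC=6
Step 7: PC=6 exec 'HALT'. After: A=0 B=0 C=-1 D=-5 ZF=1 PC=6 HALTED
Total instructions executed: 7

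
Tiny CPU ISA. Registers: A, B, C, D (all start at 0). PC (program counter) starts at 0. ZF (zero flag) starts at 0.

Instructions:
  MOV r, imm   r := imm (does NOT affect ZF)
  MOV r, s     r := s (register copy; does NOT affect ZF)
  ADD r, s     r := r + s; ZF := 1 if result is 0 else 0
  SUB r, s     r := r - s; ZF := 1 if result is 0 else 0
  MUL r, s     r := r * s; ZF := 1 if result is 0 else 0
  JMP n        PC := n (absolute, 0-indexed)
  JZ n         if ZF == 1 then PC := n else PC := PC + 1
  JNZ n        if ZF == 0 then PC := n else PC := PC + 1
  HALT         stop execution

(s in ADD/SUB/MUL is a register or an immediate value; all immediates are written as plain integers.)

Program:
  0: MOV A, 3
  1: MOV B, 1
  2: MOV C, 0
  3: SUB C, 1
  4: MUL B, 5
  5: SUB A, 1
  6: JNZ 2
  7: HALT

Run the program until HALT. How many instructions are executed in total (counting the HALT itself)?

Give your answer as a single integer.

Step 1: PC=0 exec 'MOV A, 3'. After: A=3 B=0 C=0 D=0 ZF=0 PC=1
Step 2: PC=1 exec 'MOV B, 1'. After: A=3 B=1 C=0 D=0 ZF=0 PC=2
Step 3: PC=2 exec 'MOV C, 0'. After: A=3 B=1 C=0 D=0 ZF=0 PC=3
Step 4: PC=3 exec 'SUB C, 1'. After: A=3 B=1 C=-1 D=0 ZF=0 PC=4
Step 5: PC=4 exec 'MUL B, 5'. After: A=3 B=5 C=-1 D=0 ZF=0 PC=5
Step 6: PC=5 exec 'SUB A, 1'. After: A=2 B=5 C=-1 D=0 ZF=0 PC=6
Step 7: PC=6 exec 'JNZ 2'. After: A=2 B=5 C=-1 D=0 ZF=0 PC=2
Step 8: PC=2 exec 'MOV C, 0'. After: A=2 B=5 C=0 D=0 ZF=0 PC=3
Step 9: PC=3 exec 'SUB C, 1'. After: A=2 B=5 C=-1 D=0 ZF=0 PC=4
Step 10: PC=4 exec 'MUL B, 5'. After: A=2 B=25 C=-1 D=0 ZF=0 PC=5
Step 11: PC=5 exec 'SUB A, 1'. After: A=1 B=25 C=-1 D=0 ZF=0 PC=6
Step 12: PC=6 exec 'JNZ 2'. After: A=1 B=25 C=-1 D=0 ZF=0 PC=2
Step 13: PC=2 exec 'MOV C, 0'. After: A=1 B=25 C=0 D=0 ZF=0 PC=3
Step 14: PC=3 exec 'SUB C, 1'. After: A=1 B=25 C=-1 D=0 ZF=0 PC=4
Step 15: PC=4 exec 'MUL B, 5'. After: A=1 B=125 C=-1 D=0 ZF=0 PC=5
Step 16: PC=5 exec 'SUB A, 1'. After: A=0 B=125 C=-1 D=0 ZF=1 PC=6
Step 17: PC=6 exec 'JNZ 2'. After: A=0 B=125 C=-1 D=0 ZF=1 PC=7
Step 18: PC=7 exec 'HALT'. After: A=0 B=125 C=-1 D=0 ZF=1 PC=7 HALTED
Total instructions executed: 18

Answer: 18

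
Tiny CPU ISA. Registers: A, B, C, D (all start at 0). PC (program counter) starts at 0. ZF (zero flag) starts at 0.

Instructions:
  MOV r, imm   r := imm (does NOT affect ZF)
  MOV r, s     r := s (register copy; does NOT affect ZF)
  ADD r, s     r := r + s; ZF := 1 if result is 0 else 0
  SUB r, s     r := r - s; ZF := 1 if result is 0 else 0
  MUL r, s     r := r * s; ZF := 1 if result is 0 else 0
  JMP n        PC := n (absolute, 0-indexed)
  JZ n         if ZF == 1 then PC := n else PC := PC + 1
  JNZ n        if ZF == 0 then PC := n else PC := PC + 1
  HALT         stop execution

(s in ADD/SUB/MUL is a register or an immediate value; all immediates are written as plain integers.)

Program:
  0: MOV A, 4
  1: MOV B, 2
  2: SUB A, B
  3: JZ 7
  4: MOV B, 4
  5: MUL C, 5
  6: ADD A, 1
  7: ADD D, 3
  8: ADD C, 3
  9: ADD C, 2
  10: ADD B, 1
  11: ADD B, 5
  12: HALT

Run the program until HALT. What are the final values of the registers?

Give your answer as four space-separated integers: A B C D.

Step 1: PC=0 exec 'MOV A, 4'. After: A=4 B=0 C=0 D=0 ZF=0 PC=1
Step 2: PC=1 exec 'MOV B, 2'. After: A=4 B=2 C=0 D=0 ZF=0 PC=2
Step 3: PC=2 exec 'SUB A, B'. After: A=2 B=2 C=0 D=0 ZF=0 PC=3
Step 4: PC=3 exec 'JZ 7'. After: A=2 B=2 C=0 D=0 ZF=0 PC=4
Step 5: PC=4 exec 'MOV B, 4'. After: A=2 B=4 C=0 D=0 ZF=0 PC=5
Step 6: PC=5 exec 'MUL C, 5'. After: A=2 B=4 C=0 D=0 ZF=1 PC=6
Step 7: PC=6 exec 'ADD A, 1'. After: A=3 B=4 C=0 D=0 ZF=0 PC=7
Step 8: PC=7 exec 'ADD D, 3'. After: A=3 B=4 C=0 D=3 ZF=0 PC=8
Step 9: PC=8 exec 'ADD C, 3'. After: A=3 B=4 C=3 D=3 ZF=0 PC=9
Step 10: PC=9 exec 'ADD C, 2'. After: A=3 B=4 C=5 D=3 ZF=0 PC=10
Step 11: PC=10 exec 'ADD B, 1'. After: A=3 B=5 C=5 D=3 ZF=0 PC=11
Step 12: PC=11 exec 'ADD B, 5'. After: A=3 B=10 C=5 D=3 ZF=0 PC=12
Step 13: PC=12 exec 'HALT'. After: A=3 B=10 C=5 D=3 ZF=0 PC=12 HALTED

Answer: 3 10 5 3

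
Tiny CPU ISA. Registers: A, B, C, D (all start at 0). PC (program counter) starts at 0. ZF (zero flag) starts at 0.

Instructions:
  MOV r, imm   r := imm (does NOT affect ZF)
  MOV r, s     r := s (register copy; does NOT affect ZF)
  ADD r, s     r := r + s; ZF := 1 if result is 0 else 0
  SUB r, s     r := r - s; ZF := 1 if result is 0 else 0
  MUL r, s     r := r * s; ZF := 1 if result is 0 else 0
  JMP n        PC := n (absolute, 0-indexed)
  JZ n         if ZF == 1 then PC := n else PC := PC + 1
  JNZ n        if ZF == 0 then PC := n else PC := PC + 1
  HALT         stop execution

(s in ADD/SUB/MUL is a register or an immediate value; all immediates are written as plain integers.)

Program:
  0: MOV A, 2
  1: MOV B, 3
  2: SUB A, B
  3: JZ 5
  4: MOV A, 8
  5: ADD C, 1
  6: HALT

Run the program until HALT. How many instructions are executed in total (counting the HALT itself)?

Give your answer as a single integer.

Answer: 7

Derivation:
Step 1: PC=0 exec 'MOV A, 2'. After: A=2 B=0 C=0 D=0 ZF=0 PC=1
Step 2: PC=1 exec 'MOV B, 3'. After: A=2 B=3 C=0 D=0 ZF=0 PC=2
Step 3: PC=2 exec 'SUB A, B'. After: A=-1 B=3 C=0 D=0 ZF=0 PC=3
Step 4: PC=3 exec 'JZ 5'. After: A=-1 B=3 C=0 D=0 ZF=0 PC=4
Step 5: PC=4 exec 'MOV A, 8'. After: A=8 B=3 C=0 D=0 ZF=0 PC=5
Step 6: PC=5 exec 'ADD C, 1'. After: A=8 B=3 C=1 D=0 ZF=0 PC=6
Step 7: PC=6 exec 'HALT'. After: A=8 B=3 C=1 D=0 ZF=0 PC=6 HALTED
Total instructions executed: 7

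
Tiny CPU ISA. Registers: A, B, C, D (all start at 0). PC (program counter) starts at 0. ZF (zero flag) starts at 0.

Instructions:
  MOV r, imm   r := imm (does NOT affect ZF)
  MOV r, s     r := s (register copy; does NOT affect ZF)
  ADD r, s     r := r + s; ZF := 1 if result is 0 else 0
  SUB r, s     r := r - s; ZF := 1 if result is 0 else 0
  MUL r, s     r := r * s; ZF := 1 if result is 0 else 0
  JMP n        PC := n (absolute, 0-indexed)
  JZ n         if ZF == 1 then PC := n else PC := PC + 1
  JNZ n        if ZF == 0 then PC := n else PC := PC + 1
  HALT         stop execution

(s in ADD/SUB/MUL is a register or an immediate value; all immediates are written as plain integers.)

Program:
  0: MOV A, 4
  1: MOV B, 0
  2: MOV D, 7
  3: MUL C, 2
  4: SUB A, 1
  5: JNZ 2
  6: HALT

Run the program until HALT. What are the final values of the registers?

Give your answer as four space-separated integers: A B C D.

Answer: 0 0 0 7

Derivation:
Step 1: PC=0 exec 'MOV A, 4'. After: A=4 B=0 C=0 D=0 ZF=0 PC=1
Step 2: PC=1 exec 'MOV B, 0'. After: A=4 B=0 C=0 D=0 ZF=0 PC=2
Step 3: PC=2 exec 'MOV D, 7'. After: A=4 B=0 C=0 D=7 ZF=0 PC=3
Step 4: PC=3 exec 'MUL C, 2'. After: A=4 B=0 C=0 D=7 ZF=1 PC=4
Step 5: PC=4 exec 'SUB A, 1'. After: A=3 B=0 C=0 D=7 ZF=0 PC=5
Step 6: PC=5 exec 'JNZ 2'. After: A=3 B=0 C=0 D=7 ZF=0 PC=2
Step 7: PC=2 exec 'MOV D, 7'. After: A=3 B=0 C=0 D=7 ZF=0 PC=3
Step 8: PC=3 exec 'MUL C, 2'. After: A=3 B=0 C=0 D=7 ZF=1 PC=4
Step 9: PC=4 exec 'SUB A, 1'. After: A=2 B=0 C=0 D=7 ZF=0 PC=5
Step 10: PC=5 exec 'JNZ 2'. After: A=2 B=0 C=0 D=7 ZF=0 PC=2
Step 11: PC=2 exec 'MOV D, 7'. After: A=2 B=0 C=0 D=7 ZF=0 PC=3
Step 12: PC=3 exec 'MUL C, 2'. After: A=2 B=0 C=0 D=7 ZF=1 PC=4
Step 13: PC=4 exec 'SUB A, 1'. After: A=1 B=0 C=0 D=7 ZF=0 PC=5
Step 14: PC=5 exec 'JNZ 2'. After: A=1 B=0 C=0 D=7 ZF=0 PC=2
Step 15: PC=2 exec 'MOV D, 7'. After: A=1 B=0 C=0 D=7 ZF=0 PC=3
Step 16: PC=3 exec 'MUL C, 2'. After: A=1 B=0 C=0 D=7 ZF=1 PC=4
Step 17: PC=4 exec 'SUB A, 1'. After: A=0 B=0 C=0 D=7 ZF=1 PC=5
Step 18: PC=5 exec 'JNZ 2'. After: A=0 B=0 C=0 D=7 ZF=1 PC=6
Step 19: PC=6 exec 'HALT'. After: A=0 B=0 C=0 D=7 ZF=1 PC=6 HALTED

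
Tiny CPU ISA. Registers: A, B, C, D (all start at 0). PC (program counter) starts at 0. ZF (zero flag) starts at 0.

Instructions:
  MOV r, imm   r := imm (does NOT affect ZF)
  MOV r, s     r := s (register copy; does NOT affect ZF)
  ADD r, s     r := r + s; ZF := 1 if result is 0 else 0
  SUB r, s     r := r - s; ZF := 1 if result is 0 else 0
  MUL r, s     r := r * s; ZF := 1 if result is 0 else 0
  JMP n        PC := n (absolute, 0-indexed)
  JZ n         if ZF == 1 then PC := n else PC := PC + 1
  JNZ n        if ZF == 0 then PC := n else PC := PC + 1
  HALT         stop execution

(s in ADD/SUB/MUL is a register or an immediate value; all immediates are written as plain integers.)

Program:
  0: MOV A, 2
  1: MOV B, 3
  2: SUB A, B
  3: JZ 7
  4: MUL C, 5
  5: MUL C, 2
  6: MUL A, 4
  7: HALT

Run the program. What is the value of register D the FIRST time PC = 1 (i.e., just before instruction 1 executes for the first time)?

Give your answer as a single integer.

Step 1: PC=0 exec 'MOV A, 2'. After: A=2 B=0 C=0 D=0 ZF=0 PC=1
First time PC=1: D=0

0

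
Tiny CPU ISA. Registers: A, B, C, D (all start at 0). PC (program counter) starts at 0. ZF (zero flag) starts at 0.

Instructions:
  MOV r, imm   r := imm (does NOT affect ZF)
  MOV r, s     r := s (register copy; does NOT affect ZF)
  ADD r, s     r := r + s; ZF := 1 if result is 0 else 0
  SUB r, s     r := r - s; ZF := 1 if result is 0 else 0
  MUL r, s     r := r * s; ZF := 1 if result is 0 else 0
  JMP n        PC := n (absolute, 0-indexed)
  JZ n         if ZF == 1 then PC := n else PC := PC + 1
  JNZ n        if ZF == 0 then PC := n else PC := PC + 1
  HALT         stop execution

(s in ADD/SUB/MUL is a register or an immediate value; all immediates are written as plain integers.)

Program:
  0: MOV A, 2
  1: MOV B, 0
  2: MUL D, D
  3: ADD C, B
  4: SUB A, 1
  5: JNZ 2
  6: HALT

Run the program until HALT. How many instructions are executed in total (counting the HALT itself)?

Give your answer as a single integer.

Answer: 11

Derivation:
Step 1: PC=0 exec 'MOV A, 2'. After: A=2 B=0 C=0 D=0 ZF=0 PC=1
Step 2: PC=1 exec 'MOV B, 0'. After: A=2 B=0 C=0 D=0 ZF=0 PC=2
Step 3: PC=2 exec 'MUL D, D'. After: A=2 B=0 C=0 D=0 ZF=1 PC=3
Step 4: PC=3 exec 'ADD C, B'. After: A=2 B=0 C=0 D=0 ZF=1 PC=4
Step 5: PC=4 exec 'SUB A, 1'. After: A=1 B=0 C=0 D=0 ZF=0 PC=5
Step 6: PC=5 exec 'JNZ 2'. After: A=1 B=0 C=0 D=0 ZF=0 PC=2
Step 7: PC=2 exec 'MUL D, D'. After: A=1 B=0 C=0 D=0 ZF=1 PC=3
Step 8: PC=3 exec 'ADD C, B'. After: A=1 B=0 C=0 D=0 ZF=1 PC=4
Step 9: PC=4 exec 'SUB A, 1'. After: A=0 B=0 C=0 D=0 ZF=1 PC=5
Step 10: PC=5 exec 'JNZ 2'. After: A=0 B=0 C=0 D=0 ZF=1 PC=6
Step 11: PC=6 exec 'HALT'. After: A=0 B=0 C=0 D=0 ZF=1 PC=6 HALTED
Total instructions executed: 11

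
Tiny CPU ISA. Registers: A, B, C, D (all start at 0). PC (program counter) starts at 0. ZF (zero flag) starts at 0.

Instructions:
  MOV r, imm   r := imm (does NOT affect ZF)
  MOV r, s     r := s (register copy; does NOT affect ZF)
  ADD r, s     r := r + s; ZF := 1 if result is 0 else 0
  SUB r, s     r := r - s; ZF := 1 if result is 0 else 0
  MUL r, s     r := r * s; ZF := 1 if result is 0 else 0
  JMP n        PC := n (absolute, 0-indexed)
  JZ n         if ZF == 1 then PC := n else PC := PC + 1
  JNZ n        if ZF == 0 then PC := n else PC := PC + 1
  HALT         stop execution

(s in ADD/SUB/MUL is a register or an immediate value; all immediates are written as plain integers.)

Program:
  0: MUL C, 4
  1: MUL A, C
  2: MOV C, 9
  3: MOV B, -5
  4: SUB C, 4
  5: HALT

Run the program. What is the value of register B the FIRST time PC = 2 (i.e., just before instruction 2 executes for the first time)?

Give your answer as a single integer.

Step 1: PC=0 exec 'MUL C, 4'. After: A=0 B=0 C=0 D=0 ZF=1 PC=1
Step 2: PC=1 exec 'MUL A, C'. After: A=0 B=0 C=0 D=0 ZF=1 PC=2
First time PC=2: B=0

0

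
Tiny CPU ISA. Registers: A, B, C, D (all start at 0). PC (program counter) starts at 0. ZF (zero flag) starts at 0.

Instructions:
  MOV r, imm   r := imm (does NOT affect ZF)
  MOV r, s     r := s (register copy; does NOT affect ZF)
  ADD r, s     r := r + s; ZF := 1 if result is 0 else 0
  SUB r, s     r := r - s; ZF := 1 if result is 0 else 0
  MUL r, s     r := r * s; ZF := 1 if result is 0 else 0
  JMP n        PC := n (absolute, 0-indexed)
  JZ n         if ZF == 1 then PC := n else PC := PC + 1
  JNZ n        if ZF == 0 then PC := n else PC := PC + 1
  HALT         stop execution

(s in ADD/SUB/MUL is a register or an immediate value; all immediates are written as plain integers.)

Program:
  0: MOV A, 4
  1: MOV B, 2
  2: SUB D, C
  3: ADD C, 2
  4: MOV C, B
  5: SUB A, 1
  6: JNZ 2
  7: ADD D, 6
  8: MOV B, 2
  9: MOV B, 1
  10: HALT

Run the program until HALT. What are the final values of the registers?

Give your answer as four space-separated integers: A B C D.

Step 1: PC=0 exec 'MOV A, 4'. After: A=4 B=0 C=0 D=0 ZF=0 PC=1
Step 2: PC=1 exec 'MOV B, 2'. After: A=4 B=2 C=0 D=0 ZF=0 PC=2
Step 3: PC=2 exec 'SUB D, C'. After: A=4 B=2 C=0 D=0 ZF=1 PC=3
Step 4: PC=3 exec 'ADD C, 2'. After: A=4 B=2 C=2 D=0 ZF=0 PC=4
Step 5: PC=4 exec 'MOV C, B'. After: A=4 B=2 C=2 D=0 ZF=0 PC=5
Step 6: PC=5 exec 'SUB A, 1'. After: A=3 B=2 C=2 D=0 ZF=0 PC=6
Step 7: PC=6 exec 'JNZ 2'. After: A=3 B=2 C=2 D=0 ZF=0 PC=2
Step 8: PC=2 exec 'SUB D, C'. After: A=3 B=2 C=2 D=-2 ZF=0 PC=3
Step 9: PC=3 exec 'ADD C, 2'. After: A=3 B=2 C=4 D=-2 ZF=0 PC=4
Step 10: PC=4 exec 'MOV C, B'. After: A=3 B=2 C=2 D=-2 ZF=0 PC=5
Step 11: PC=5 exec 'SUB A, 1'. After: A=2 B=2 C=2 D=-2 ZF=0 PC=6
Step 12: PC=6 exec 'JNZ 2'. After: A=2 B=2 C=2 D=-2 ZF=0 PC=2
Step 13: PC=2 exec 'SUB D, C'. After: A=2 B=2 C=2 D=-4 ZF=0 PC=3
Step 14: PC=3 exec 'ADD C, 2'. After: A=2 B=2 C=4 D=-4 ZF=0 PC=4
Step 15: PC=4 exec 'MOV C, B'. After: A=2 B=2 C=2 D=-4 ZF=0 PC=5
Step 16: PC=5 exec 'SUB A, 1'. After: A=1 B=2 C=2 D=-4 ZF=0 PC=6
Step 17: PC=6 exec 'JNZ 2'. After: A=1 B=2 C=2 D=-4 ZF=0 PC=2
Step 18: PC=2 exec 'SUB D, C'. After: A=1 B=2 C=2 D=-6 ZF=0 PC=3
Step 19: PC=3 exec 'ADD C, 2'. After: A=1 B=2 C=4 D=-6 ZF=0 PC=4
Step 20: PC=4 exec 'MOV C, B'. After: A=1 B=2 C=2 D=-6 ZF=0 PC=5
Step 21: PC=5 exec 'SUB A, 1'. After: A=0 B=2 C=2 D=-6 ZF=1 PC=6
Step 22: PC=6 exec 'JNZ 2'. After: A=0 B=2 C=2 D=-6 ZF=1 PC=7
Step 23: PC=7 exec 'ADD D, 6'. After: A=0 B=2 C=2 D=0 ZF=1 PC=8
Step 24: PC=8 exec 'MOV B, 2'. After: A=0 B=2 C=2 D=0 ZF=1 PC=9
Step 25: PC=9 exec 'MOV B, 1'. After: A=0 B=1 C=2 D=0 ZF=1 PC=10
Step 26: PC=10 exec 'HALT'. After: A=0 B=1 C=2 D=0 ZF=1 PC=10 HALTED

Answer: 0 1 2 0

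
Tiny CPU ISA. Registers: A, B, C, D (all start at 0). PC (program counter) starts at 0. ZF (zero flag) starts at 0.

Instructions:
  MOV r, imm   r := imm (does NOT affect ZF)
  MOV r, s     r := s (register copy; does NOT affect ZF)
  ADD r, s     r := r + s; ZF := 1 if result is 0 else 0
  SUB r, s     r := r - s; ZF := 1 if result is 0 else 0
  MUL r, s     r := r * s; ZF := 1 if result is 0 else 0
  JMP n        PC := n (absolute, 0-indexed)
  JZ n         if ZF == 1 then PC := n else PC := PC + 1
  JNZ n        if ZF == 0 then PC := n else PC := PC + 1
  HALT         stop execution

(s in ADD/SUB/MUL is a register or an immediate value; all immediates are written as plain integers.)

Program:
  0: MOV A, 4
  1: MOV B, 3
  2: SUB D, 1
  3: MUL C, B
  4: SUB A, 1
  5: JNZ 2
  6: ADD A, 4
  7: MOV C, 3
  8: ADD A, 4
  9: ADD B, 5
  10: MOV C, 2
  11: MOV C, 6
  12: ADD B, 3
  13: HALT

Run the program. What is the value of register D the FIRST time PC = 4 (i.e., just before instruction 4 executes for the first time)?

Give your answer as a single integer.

Step 1: PC=0 exec 'MOV A, 4'. After: A=4 B=0 C=0 D=0 ZF=0 PC=1
Step 2: PC=1 exec 'MOV B, 3'. After: A=4 B=3 C=0 D=0 ZF=0 PC=2
Step 3: PC=2 exec 'SUB D, 1'. After: A=4 B=3 C=0 D=-1 ZF=0 PC=3
Step 4: PC=3 exec 'MUL C, B'. After: A=4 B=3 C=0 D=-1 ZF=1 PC=4
First time PC=4: D=-1

-1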